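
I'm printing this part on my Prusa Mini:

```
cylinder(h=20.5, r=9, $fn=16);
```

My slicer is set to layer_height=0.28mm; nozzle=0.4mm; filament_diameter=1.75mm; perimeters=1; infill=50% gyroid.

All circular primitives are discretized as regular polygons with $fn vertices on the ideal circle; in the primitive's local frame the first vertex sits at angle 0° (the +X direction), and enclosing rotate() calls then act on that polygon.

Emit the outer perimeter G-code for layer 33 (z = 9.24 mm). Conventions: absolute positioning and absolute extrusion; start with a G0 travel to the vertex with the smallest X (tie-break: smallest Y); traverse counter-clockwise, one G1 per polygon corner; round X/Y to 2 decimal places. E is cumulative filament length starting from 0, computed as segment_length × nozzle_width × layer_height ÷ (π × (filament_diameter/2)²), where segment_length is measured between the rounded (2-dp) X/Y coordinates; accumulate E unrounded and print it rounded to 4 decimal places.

At z = 9.24 mm: the r=9 cylinder contributes a regular 16-gon of circumradius 9. The outline is a single polygon with 16 vertices. Extrusion per mm of travel: 0.4 × 0.28 / (π × 0.875²) = 0.046564. Accumulating E over each segment gives final E = 2.6150.

G0 X-9.00 Y0.00 Z9.24
G1 X-8.31 Y-3.44 E0.1634
G1 X-6.36 Y-6.36 E0.3269
G1 X-3.44 Y-8.31 E0.4904
G1 X0.00 Y-9.00 E0.6537
G1 X3.44 Y-8.31 E0.8171
G1 X6.36 Y-6.36 E0.9806
G1 X8.31 Y-3.44 E1.1441
G1 X9.00 Y0.00 E1.3075
G1 X8.31 Y3.44 E1.4709
G1 X6.36 Y6.36 E1.6343
G1 X3.44 Y8.31 E1.7978
G1 X0.00 Y9.00 E1.9612
G1 X-3.44 Y8.31 E2.1246
G1 X-6.36 Y6.36 E2.2881
G1 X-8.31 Y3.44 E2.4516
G1 X-9.00 Y0.00 E2.6150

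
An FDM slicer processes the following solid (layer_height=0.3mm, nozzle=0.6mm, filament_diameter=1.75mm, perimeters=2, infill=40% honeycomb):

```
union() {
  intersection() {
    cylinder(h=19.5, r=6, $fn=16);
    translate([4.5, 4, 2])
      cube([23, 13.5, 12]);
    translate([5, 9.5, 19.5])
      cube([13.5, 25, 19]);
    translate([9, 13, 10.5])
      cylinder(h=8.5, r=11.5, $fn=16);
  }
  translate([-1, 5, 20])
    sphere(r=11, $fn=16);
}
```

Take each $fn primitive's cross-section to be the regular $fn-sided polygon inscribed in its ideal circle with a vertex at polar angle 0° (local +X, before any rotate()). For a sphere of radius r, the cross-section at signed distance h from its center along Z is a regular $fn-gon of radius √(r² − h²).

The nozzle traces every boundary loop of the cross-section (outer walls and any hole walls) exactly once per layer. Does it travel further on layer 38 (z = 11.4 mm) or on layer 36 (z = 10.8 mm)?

Layer 38 (z = 11.4): the r=6 cylinder gives a regular 16-gon of circumradius 6 (constant along its height) (perimeter = 2·16·6.000·sin(180°/16) = 37.46 mm); the 23×13.5 cube at (4.5, 4) contributes its full rectangle (perimeter 73.00 mm); the cube at (5, 9.5) does not reach this height (z outside [19.5, 38.5]); the r=11.5 cylinder at (9, 13) gives a regular 16-gon of circumradius 11.5 (constant along its height) (perimeter = 2·16·11.500·sin(180°/16) = 71.79 mm); Keeping only the common overlap: at least one operand is absent at this height, so nothing remains; the r=11 sphere at (-1, 5) contributes a regular 16-gon of circumradius √(11²−8.6²) = 6.859 (perimeter = 2·16·6.859·sin(180°/16) = 42.82 mm); Taking the union: only the r=11 sphere at (-1, 5) is present, so the union is just that shape — boundary = 42.82 mm. So its perimeter = 42.82 mm. Layer 36 (z = 10.8): the cylinder: section is a regular 16-gon, circumradius r=6 (perimeter = 2·16·6.000·sin(180°/16) = 37.46 mm); the cube at (4.5, 4) is present — its section is the full 23×13.5 rectangle (perimeter 73.00 mm); the cube at (5, 9.5) does not reach this height (z outside [19.5, 38.5]); the r=11.5 cylinder at (9, 13) contributes a regular 16-gon of circumradius 11.5 (perimeter = 2·16·11.500·sin(180°/16) = 71.79 mm); After intersecting: at least one operand is absent at this height, so nothing remains; the r=11 sphere at (-1, 5) contributes a regular 16-gon of circumradius √(11²−9.2²) = 6.030 (perimeter = 2·16·6.030·sin(180°/16) = 37.64 mm); Taking the union: only the r=11 sphere at (-1, 5) is present, so the union is just that shape — boundary = 37.64 mm. So its perimeter = 37.64 mm. Layer 38 is larger (42.82 vs 37.64 mm).

layer 38 (z = 11.4 mm)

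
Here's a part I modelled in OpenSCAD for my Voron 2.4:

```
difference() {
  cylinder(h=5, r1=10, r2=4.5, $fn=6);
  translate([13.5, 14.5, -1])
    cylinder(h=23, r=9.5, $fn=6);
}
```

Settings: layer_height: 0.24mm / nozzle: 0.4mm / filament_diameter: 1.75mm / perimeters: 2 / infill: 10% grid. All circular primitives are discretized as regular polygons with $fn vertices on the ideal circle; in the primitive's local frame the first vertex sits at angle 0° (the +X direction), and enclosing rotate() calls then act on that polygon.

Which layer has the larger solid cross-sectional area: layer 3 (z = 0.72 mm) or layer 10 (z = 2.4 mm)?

layer 3 (z = 0.72 mm)

Layer 3 (z = 0.72): the cone (r1=10→r2=4.5) has section circumradius 9.208 here — a regular 6-gon (area = (6/2)·9.208²·sin(360°/6) = 220.28 mm²); the r=9.5 cylinder at (13.5, 14.5) gives a regular 6-gon of circumradius 9.5 (constant along its height) (area = (6/2)·9.500²·sin(360°/6) = 234.48 mm²); Subtracting the remaining from the first: starting from the cone (220.28 mm²), the r=9.5 cylinder at (13.5, 14.5) misses the remaining region (no effect) — area = 220.28 mm². So its area = 220.28 mm². Layer 10 (z = 2.4): the cone (r1=10→r2=4.5) has section circumradius 7.360 here — a regular 6-gon (area = (6/2)·7.360²·sin(360°/6) = 140.74 mm²); the cylinder at (13.5, 14.5): section is a regular 6-gon, circumradius r=9.5 (area = (6/2)·9.500²·sin(360°/6) = 234.48 mm²); After the difference (first − rest): starting from the cone (140.74 mm²), the r=9.5 cylinder at (13.5, 14.5) misses the remaining region (no effect) — area = 140.74 mm². So its area = 140.74 mm². Layer 3 is larger (220.28 vs 140.74 mm²).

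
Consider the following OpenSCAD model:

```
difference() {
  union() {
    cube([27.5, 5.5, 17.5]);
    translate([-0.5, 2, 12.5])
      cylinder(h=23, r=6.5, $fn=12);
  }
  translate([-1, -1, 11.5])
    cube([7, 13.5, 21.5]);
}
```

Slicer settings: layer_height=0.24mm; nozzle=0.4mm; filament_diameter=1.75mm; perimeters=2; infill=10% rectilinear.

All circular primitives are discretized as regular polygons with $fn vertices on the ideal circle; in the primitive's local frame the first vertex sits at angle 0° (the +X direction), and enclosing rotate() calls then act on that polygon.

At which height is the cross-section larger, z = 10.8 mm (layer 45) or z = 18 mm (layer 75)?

layer 45 (z = 10.8 mm)

Layer 45 (z = 10.8): the cube is present — its section is the full 27.5×5.5 rectangle (area 151.25 mm²); the cylinder at (-0.5, 2) does not reach this height (z outside [12.5, 35.5]); Combining (union): only the 27.5×5.5 cube is present, so the union is just that shape — area = 151.25 mm²; the cube at (-1, -1) is not intersected at this z (z outside [11.5, 33]); After the difference (first − rest): none of the subtracted shapes is present at this height, so that combined region is unchanged — area = 151.25 mm². So its area = 151.25 mm². Layer 75 (z = 18): the cube is not intersected at this z (z outside [0, 17.5]); the r=6.5 cylinder at (-0.5, 2) contributes a regular 12-gon of circumradius 6.5 (area = (12/2)·6.500²·sin(360°/12) = 126.75 mm²); Merging all regions: only the r=6.5 cylinder at (-0.5, 2) is present, so the union is just that shape — area = 126.75 mm²; the 7×13.5 cube at (-1, -1) contributes its full rectangle (area 94.50 mm²); Subtracting the remaining from the first: starting from that combined region (126.75 mm²), the 7×13.5 cube at (-1, -1) partially overlaps it — only the 54.70 mm² overlap (of its 94.50 mm²) is removed, clipping the outline — area = 72.05 mm². So its area = 72.05 mm². Layer 45 is larger (151.25 vs 72.05 mm²).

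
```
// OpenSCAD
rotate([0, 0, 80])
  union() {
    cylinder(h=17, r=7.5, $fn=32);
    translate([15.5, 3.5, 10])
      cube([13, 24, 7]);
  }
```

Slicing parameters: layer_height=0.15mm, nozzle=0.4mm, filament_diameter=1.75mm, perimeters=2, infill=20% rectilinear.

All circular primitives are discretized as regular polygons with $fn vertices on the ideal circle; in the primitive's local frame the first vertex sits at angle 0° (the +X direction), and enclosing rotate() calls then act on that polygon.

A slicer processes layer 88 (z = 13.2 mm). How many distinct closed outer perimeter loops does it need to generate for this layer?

2

At z = 13.2 mm: the r=7.5 cylinder gives a regular 32-gon of circumradius 7.5 (constant along its height); the cube at (15.5, 3.5) is present — its section is the full 13×24 rectangle; Merging all regions: the 2 present regions are separate (no shared area or edge), so areas and boundary lengths simply add and each stays a separate island — 2 connected regions; (rotated 80° about Z; rotation is an isometry so areas/perimeters/island counts are preserved). The result has 2 disconnected regions.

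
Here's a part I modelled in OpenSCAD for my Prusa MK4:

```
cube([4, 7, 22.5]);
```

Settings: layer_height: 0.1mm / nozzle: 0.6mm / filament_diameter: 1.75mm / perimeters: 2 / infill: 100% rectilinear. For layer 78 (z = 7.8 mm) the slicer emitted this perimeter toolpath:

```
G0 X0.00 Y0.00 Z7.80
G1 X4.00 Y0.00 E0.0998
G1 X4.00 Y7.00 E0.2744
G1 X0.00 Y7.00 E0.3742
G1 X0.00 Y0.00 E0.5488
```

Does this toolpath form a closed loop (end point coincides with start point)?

Start point (G0): (0.00, 0.00). End point (last G1): the path returns to the start — closed.

yes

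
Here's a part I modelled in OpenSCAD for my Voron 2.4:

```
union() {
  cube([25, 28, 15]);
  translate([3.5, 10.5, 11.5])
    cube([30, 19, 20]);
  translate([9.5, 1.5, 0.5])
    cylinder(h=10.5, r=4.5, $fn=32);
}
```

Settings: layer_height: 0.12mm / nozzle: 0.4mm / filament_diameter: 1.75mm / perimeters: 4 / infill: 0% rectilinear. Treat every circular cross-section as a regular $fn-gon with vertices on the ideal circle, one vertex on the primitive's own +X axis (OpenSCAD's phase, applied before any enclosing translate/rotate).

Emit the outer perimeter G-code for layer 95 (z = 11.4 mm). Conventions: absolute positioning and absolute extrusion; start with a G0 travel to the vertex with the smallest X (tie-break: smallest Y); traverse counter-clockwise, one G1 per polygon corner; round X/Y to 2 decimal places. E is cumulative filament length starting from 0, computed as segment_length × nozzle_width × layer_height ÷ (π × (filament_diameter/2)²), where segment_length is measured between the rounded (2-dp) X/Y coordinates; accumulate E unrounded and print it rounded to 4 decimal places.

G0 X0.00 Y0.00 Z11.40
G1 X25.00 Y0.00 E0.4989
G1 X25.00 Y28.00 E1.0577
G1 X0.00 Y28.00 E1.5566
G1 X0.00 Y0.00 E2.1153

At z = 11.4 mm: the cube is present — its section is the full 25×28 rectangle; the cube at (3.5, 10.5) is absent (z outside [11.5, 31.5]); the cylinder at (9.5, 1.5) is not intersected at this z (z outside [0.5, 11]); Merging all regions: only the 25×28 cube is present, so the union is just that shape — 1 connected region. The outline is a single polygon with 4 vertices. Extrusion per mm of travel: 0.4 × 0.12 / (π × 0.875²) = 0.019956. Accumulating E over each segment gives final E = 2.1153.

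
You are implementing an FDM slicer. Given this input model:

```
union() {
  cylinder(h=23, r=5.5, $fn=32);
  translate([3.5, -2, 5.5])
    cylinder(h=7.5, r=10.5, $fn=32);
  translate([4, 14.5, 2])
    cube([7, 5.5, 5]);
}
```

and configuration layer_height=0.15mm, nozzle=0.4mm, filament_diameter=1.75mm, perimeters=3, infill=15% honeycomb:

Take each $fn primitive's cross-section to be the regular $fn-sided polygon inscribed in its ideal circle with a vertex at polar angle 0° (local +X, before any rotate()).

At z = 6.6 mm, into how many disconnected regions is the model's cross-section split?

At z = 6.6 mm: the r=5.5 cylinder gives a regular 32-gon of circumradius 5.5 (constant along its height); the r=10.5 cylinder at (3.5, -2) gives a regular 32-gon of circumradius 10.5 (constant along its height); the 7×5.5 cube at (4, 14.5) contributes its full rectangle; Taking the union: the regions partially overlap (shared area 94.42 mm²), so overlapping operands fuse into one piece — 2 connected regions. The result has 2 disconnected regions.

2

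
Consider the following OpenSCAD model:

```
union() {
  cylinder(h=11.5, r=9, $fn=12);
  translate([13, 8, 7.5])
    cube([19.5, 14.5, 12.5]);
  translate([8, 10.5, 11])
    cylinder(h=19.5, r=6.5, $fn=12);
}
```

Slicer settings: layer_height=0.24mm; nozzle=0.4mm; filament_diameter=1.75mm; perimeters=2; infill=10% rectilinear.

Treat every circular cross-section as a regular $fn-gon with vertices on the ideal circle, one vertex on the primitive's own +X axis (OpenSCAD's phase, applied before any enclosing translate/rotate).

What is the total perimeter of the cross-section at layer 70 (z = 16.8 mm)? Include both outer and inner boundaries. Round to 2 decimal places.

At z = 16.8 mm: the cylinder does not reach this height (z outside [0, 11.5]); the 19.5×14.5 cube at (13, 8) contributes its full rectangle (perimeter 68.00 mm); the r=6.5 cylinder at (8, 10.5) contributes a regular 12-gon of circumradius 6.5 (perimeter = 2·12·6.500·sin(180°/12) = 40.38 mm); Combining (union): the regions partially overlap (shared area 6.57 mm²), so the edge portions inside another operand are dropped and the merged outline is re-measured after clipping — boundary = 94.32 mm. Overall, the cross-section is a single solid region. Total boundary length (outer) = 94.32 mm.

94.32 mm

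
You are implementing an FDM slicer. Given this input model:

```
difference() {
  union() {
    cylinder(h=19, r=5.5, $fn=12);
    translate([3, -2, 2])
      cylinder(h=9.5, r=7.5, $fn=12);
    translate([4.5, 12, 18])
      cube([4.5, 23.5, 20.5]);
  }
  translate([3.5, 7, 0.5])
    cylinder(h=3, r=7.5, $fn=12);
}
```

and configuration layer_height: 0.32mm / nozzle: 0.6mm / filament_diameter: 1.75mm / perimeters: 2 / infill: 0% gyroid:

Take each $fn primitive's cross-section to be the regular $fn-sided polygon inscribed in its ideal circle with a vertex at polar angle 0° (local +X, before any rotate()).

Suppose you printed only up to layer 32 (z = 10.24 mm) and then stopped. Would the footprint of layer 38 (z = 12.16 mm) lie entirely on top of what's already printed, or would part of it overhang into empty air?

Compare the two slices. At z = 10.24: the r=5.5 cylinder gives a regular 12-gon of circumradius 5.5 (constant along its height) (area = (12/2)·5.500²·sin(360°/12) = 90.75 mm²); the cylinder at (3, -2): section is a regular 12-gon, circumradius r=7.5 (area = (12/2)·7.500²·sin(360°/12) = 168.75 mm²); the cube at (4.5, 12) is absent (z outside [18, 38.5]); Combining (union): the regions partially overlap — summed areas 259.50 mm² minus the doubly-counted overlap 77.39 mm² gives 182.11 mm² — area = 182.11 mm²; the cylinder at (3.5, 7) does not reach this height (z outside [0.5, 3.5]); Taking the first minus the rest: none of the subtracted shapes is present at this height, so that combined region is unchanged — area = 182.11 mm². At z = 12.16: the cylinder: section is a regular 12-gon, circumradius r=5.5 (area = (12/2)·5.500²·sin(360°/12) = 90.75 mm²); the cylinder at (3, -2) does not reach this height (z outside [2, 11.5]); the cube at (4.5, 12) is absent (z outside [18, 38.5]); Merging all regions: only the r=5.5 cylinder is present, so the union is just that shape — area = 90.75 mm²; the cylinder at (3.5, 7) does not reach this height (z outside [0.5, 3.5]); After the difference (first − rest): none of the subtracted shapes is present at this height, so that combined region is unchanged — area = 90.75 mm². Checking containment: the cross-section at z = 12.16 is a subset of the cross-section at z = 10.24.

entirely on top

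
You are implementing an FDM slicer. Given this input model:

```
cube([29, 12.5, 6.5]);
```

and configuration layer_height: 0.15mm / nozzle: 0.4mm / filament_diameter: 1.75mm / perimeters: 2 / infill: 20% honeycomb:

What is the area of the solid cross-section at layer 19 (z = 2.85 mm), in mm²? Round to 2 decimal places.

362.50 mm²

At z = 2.85 mm: the 29×12.5 cube contributes its full rectangle (area 362.50 mm²). Overall, the cross-section is a single solid region. Net area = 362.50 mm².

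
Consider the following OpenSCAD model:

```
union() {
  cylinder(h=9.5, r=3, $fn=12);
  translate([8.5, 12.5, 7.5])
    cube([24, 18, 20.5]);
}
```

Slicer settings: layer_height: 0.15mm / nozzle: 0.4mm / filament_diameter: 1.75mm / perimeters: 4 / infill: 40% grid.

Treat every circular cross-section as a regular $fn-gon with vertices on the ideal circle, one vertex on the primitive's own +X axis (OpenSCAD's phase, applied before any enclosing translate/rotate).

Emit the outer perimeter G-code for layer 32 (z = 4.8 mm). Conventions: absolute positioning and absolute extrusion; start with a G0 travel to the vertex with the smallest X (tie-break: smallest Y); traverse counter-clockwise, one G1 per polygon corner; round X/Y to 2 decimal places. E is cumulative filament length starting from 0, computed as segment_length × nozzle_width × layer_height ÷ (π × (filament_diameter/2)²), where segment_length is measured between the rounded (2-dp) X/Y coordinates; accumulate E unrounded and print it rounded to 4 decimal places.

At z = 4.8 mm: the r=3 cylinder gives a regular 12-gon of circumradius 3 (constant along its height); the cube at (8.5, 12.5) is not intersected at this z (z outside [7.5, 28]); Taking the union: only the r=3 cylinder is present, so the union is just that shape — 1 connected region. The outline is a single polygon with 12 vertices. Extrusion per mm of travel: 0.4 × 0.15 / (π × 0.875²) = 0.024945. Accumulating E over each segment gives final E = 0.4650.

G0 X-3.00 Y0.00 Z4.80
G1 X-2.60 Y-1.50 E0.0387
G1 X-1.50 Y-2.60 E0.0775
G1 X0.00 Y-3.00 E0.1163
G1 X1.50 Y-2.60 E0.1550
G1 X2.60 Y-1.50 E0.1938
G1 X3.00 Y0.00 E0.2325
G1 X2.60 Y1.50 E0.2712
G1 X1.50 Y2.60 E0.3100
G1 X0.00 Y3.00 E0.3488
G1 X-1.50 Y2.60 E0.3875
G1 X-2.60 Y1.50 E0.4263
G1 X-3.00 Y0.00 E0.4650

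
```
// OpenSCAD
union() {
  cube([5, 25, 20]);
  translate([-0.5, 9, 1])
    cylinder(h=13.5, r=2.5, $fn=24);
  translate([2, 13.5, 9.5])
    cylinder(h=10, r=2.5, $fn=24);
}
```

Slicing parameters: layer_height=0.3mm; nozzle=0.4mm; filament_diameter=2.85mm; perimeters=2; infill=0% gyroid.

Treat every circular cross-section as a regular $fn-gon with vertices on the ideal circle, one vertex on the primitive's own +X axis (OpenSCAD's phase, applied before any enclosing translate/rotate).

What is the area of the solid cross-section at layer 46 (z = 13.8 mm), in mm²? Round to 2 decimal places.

At z = 13.8 mm: the cube is present — its section is the full 5×25 rectangle (area 125.00 mm²); the r=2.5 cylinder at (-0.5, 9) contributes a regular 24-gon of circumradius 2.5 (area = (24/2)·2.500²·sin(360°/24) = 19.41 mm²); the r=2.5 cylinder at (2, 13.5) contributes a regular 24-gon of circumradius 2.5 (area = (24/2)·2.500²·sin(360°/24) = 19.41 mm²); Merging all regions: the regions partially overlap — summed areas 163.82 mm² minus the doubly-counted overlap 25.67 mm² gives 138.15 mm² — area = 138.15 mm². Overall, the cross-section is a single solid region. Net area = 138.15 mm².

138.15 mm²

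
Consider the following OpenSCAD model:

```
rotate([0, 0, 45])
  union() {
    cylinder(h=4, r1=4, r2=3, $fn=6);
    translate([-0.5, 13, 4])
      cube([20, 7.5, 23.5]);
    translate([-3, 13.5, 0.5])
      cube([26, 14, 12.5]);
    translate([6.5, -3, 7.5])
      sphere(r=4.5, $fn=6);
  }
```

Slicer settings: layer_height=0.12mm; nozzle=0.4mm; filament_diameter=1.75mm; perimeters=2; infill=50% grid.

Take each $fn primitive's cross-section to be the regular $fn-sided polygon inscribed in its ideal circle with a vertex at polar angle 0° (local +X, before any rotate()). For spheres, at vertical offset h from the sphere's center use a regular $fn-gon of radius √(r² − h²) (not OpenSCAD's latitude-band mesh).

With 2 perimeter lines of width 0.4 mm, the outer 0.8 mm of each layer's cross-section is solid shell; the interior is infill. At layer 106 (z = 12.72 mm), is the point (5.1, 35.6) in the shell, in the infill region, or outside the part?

outside

At z = 12.72 mm: the cone is not intersected at this z (z outside [0, 4]); the cube at (-0.5, 13) (footprint 20×7.5) is included at this height; the cube at (-3, 13.5) (footprint 26×14) is included at this height; the sphere at (6.5, -3) is absent (|z−center|=5.220 > r=4.5); Taking the union: the regions partially overlap (shared area 140.00 mm²), so overlapping operands fuse into one piece — 1 connected region; (rotated 45° about Z; rotation is an isometry so areas/perimeters/island counts are preserved). Overall, the cross-section is a single solid region. Undo the 45° rotation: the query point maps to (28.779, 21.567) in the un-rotated model frame. The nearest boundary edge runs (23.00, 27.50)→(23.00, 13.50); distance from the point to it = 5.78 mm. The point is not inside any of the regions above, so it lies outside the cross-section (5.78 mm from the nearest boundary).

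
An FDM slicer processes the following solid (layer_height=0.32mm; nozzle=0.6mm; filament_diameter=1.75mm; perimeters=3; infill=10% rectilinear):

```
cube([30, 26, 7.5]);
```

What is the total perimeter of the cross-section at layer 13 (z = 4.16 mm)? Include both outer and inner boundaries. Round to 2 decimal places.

112.00 mm

At z = 4.16 mm: the cube (footprint 30×26) is included at this height (perimeter 112.00 mm). Overall, the cross-section is a single solid region. Total boundary length (outer) = 112.00 mm.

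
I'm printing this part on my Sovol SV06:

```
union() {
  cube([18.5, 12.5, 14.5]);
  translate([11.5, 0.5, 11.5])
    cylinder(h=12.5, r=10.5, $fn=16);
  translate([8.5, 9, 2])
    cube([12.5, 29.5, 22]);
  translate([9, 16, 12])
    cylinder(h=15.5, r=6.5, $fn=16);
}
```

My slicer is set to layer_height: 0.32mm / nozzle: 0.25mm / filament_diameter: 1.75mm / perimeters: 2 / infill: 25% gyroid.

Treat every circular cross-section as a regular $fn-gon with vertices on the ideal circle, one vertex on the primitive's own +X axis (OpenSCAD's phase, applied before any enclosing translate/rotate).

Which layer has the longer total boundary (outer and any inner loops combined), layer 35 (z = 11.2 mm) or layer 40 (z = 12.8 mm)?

layer 40 (z = 12.8 mm)

Layer 35 (z = 11.2): the cube (footprint 18.5×12.5) is included at this height (perimeter 62.00 mm); the cylinder at (11.5, 0.5) does not reach this height (z outside [11.5, 24]); the cube at (8.5, 9) (footprint 12.5×29.5) is included at this height (perimeter 84.00 mm); the cylinder at (9, 16) is not intersected at this z (z outside [12, 27.5]); Merging all regions: the regions partially overlap (shared area 35.00 mm²), so the edge portions inside another operand are dropped and the merged outline is re-measured after clipping — boundary = 119.00 mm. So its perimeter = 119.00 mm. Layer 40 (z = 12.8): the cube is present — its section is the full 18.5×12.5 rectangle (perimeter 62.00 mm); the r=10.5 cylinder at (11.5, 0.5) gives a regular 16-gon of circumradius 10.5 (constant along its height) (perimeter = 2·16·10.500·sin(180°/16) = 65.55 mm); the 12.5×29.5 cube at (8.5, 9) contributes its full rectangle (perimeter 84.00 mm); the r=6.5 cylinder at (9, 16) contributes a regular 16-gon of circumradius 6.5 (perimeter = 2·16·6.500·sin(180°/16) = 40.58 mm); Taking the union: the regions partially overlap (shared area 275.34 mm²), so the edge portions inside another operand are dropped and the merged outline is re-measured after clipping — boundary = 133.02 mm. So its perimeter = 133.02 mm. Layer 40 is larger (133.02 vs 119.00 mm).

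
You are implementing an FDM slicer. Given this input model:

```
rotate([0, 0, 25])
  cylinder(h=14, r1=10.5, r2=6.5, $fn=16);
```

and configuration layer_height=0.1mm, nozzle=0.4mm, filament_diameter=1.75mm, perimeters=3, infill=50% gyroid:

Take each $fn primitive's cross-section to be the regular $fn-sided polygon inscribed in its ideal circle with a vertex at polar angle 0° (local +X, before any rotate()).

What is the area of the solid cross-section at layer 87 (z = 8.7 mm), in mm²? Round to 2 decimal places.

At z = 8.7 mm: the cone (r1=10.5→r2=6.5) has section circumradius 8.014 here — a regular 16-gon (area = (16/2)·8.014²·sin(360°/16) = 196.63 mm²); (whole slice rotated 25° about Z — lengths, areas and connectivity unchanged). Overall, the cross-section is a single solid region. Net area = 196.63 mm².

196.63 mm²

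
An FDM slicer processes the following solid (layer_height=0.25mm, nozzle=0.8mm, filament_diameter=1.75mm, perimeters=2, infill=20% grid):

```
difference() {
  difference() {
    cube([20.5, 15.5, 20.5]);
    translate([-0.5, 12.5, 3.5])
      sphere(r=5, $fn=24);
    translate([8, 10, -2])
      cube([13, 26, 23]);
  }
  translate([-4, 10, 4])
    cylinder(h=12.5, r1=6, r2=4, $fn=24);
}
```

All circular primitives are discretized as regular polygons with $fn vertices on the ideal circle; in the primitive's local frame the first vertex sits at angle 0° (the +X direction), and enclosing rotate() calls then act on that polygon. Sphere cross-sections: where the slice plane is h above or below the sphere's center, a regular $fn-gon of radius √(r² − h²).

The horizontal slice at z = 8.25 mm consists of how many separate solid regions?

At z = 8.25 mm: the 20.5×15.5 cube contributes its full rectangle; the r=5 sphere at (-0.5, 12.5) slices to a regular 24-gon of circumradius 1.561 (√(r²−h²) with h=4.75 from center); the 13×26 cube at (8, 10) contributes its full rectangle; Subtracting the remaining from the first: starting from the 20.5×15.5 cube, the r=5 sphere at (-0.5, 12.5) partially overlaps it — only the 2.26 mm² overlap (of its 7.57 mm²) is removed, clipping the outline; the 13×26 cube at (8, 10) partially overlaps it — only the 68.75 mm² overlap (of its 338.00 mm²) is removed, clipping the outline — 1 connected region; the cone at (-4, 10) (r1=6→r2=4) has section circumradius 5.320 here — a regular 24-gon; Subtracting the remaining from the first: starting from the result so far, the cone at (-4, 10) partially overlaps it — only the 4.76 mm² overlap (of its 87.90 mm²) is removed, clipping the outline — 1 connected region. The result has 1 disconnected region.

1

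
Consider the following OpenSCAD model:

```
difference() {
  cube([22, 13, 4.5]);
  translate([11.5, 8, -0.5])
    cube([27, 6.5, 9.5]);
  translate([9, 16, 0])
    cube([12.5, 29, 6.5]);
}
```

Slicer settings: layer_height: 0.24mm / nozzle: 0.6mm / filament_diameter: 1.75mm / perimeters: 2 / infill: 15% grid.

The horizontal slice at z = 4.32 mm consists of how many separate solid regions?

1

At z = 4.32 mm: the 22×13 cube contributes its full rectangle; the cube at (11.5, 8) is present — its section is the full 27×6.5 rectangle; the cube at (9, 16) (footprint 12.5×29) is included at this height; Taking the first minus the rest: starting from the 22×13 cube, the 27×6.5 cube at (11.5, 8) partially overlaps it — only the 52.50 mm² overlap (of its 175.50 mm²) is removed, clipping the outline; the 12.5×29 cube at (9, 16) misses the remaining region (no effect) — 1 connected region. The result has 1 disconnected region.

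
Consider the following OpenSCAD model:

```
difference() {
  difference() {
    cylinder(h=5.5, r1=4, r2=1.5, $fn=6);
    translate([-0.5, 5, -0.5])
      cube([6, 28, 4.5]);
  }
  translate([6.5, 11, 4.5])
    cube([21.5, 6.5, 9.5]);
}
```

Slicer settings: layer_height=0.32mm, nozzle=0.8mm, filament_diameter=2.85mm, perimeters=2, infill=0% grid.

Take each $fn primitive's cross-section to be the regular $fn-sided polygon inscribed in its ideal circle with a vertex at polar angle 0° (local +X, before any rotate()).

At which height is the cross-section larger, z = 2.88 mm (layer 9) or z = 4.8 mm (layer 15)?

layer 9 (z = 2.88 mm)

Layer 9 (z = 2.88): the cone (r1=4→r2=1.5) has section circumradius 2.691 here — a regular 6-gon (area = (6/2)·2.691²·sin(360°/6) = 18.81 mm²); the cube at (-0.5, 5) (footprint 6×28) is included at this height (area 168.00 mm²); Taking the first minus the rest: starting from the cone (18.81 mm²), the 6×28 cube at (-0.5, 5) misses the remaining region (no effect) — area = 18.81 mm²; the cube at (6.5, 11) is absent (z outside [4.5, 14]); Taking the first minus the rest: none of the subtracted shapes is present at this height, so the result so far is unchanged — area = 18.81 mm². So its area = 18.81 mm². Layer 15 (z = 4.8): the cone contributes a regular 6-gon of circumradius 1.818 (interpolated between r1=4 and r2=1.5 at t=0.873) (area = (6/2)·1.818²·sin(360°/6) = 8.59 mm²); the cube at (-0.5, 5) does not reach this height (z outside [-0.5, 4]); Subtracting the remaining from the first: none of the subtracted shapes is present at this height, so the cone is unchanged — area = 8.59 mm²; the 21.5×6.5 cube at (6.5, 11) contributes its full rectangle (area 139.75 mm²); After the difference (first − rest): starting from the result so far (8.59 mm²), the 21.5×6.5 cube at (6.5, 11) misses the remaining region (no effect) — area = 8.59 mm². So its area = 8.59 mm². Layer 9 is larger (18.81 vs 8.59 mm²).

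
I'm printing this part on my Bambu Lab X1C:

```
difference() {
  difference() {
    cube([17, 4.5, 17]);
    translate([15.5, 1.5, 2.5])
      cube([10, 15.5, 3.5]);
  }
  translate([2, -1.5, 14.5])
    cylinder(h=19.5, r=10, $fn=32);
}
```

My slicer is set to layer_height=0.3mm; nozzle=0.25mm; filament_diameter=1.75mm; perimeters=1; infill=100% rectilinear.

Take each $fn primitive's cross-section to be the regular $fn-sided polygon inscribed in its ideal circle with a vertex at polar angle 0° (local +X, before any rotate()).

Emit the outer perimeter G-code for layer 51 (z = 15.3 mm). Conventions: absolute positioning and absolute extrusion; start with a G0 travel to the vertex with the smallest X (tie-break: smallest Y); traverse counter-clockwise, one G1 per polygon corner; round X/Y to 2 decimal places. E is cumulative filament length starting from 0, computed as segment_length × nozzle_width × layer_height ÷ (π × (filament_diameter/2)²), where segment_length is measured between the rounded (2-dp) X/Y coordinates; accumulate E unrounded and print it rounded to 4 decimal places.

At z = 15.3 mm: the cube (footprint 17×4.5) is included at this height; the cube at (15.5, 1.5) is not intersected at this z (z outside [2.5, 6]); Subtracting the remaining from the first: none of the subtracted shapes is present at this height, so the 17×4.5 cube is unchanged — 1 connected region; the cylinder at (2, -1.5): section is a regular 32-gon, circumradius r=10; Subtracting the remaining from the first: starting from the result so far, the r=10 cylinder at (2, -1.5) partially overlaps it — only the 50.08 mm² overlap (of its 312.14 mm²) is removed, clipping the outline — 1 connected region. The outline is a single polygon with 7 vertices. Extrusion per mm of travel: 0.25 × 0.3 / (π × 0.875²) = 0.031181. Accumulating E over each segment gives final E = 0.6750.

G0 X9.95 Y4.50 Z15.30
G1 X10.31 Y4.06 E0.0177
G1 X11.24 Y2.33 E0.0790
G1 X11.81 Y0.45 E0.1402
G1 X11.85 Y0.00 E0.1543
G1 X17.00 Y0.00 E0.3149
G1 X17.00 Y4.50 E0.4552
G1 X9.95 Y4.50 E0.6750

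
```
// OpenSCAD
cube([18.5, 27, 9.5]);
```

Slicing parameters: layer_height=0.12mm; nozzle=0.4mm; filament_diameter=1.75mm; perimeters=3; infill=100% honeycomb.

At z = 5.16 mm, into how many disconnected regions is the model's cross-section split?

At z = 5.16 mm: the cube is present — its section is the full 18.5×27 rectangle. The result has 1 disconnected region.

1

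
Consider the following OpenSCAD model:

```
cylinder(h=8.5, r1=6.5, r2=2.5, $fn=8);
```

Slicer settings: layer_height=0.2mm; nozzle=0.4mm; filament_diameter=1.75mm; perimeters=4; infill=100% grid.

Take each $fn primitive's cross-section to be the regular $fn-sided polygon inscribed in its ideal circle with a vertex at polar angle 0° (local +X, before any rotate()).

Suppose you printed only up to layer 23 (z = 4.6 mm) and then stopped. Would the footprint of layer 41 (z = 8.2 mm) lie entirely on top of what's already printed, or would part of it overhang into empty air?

entirely on top

Compare the two slices. At z = 4.6: the cone: at t=0.541 of its height the radius interpolates to r₁+(r₂−r₁)t = 4.335, giving a regular 8-gon of that circumradius (area = (8/2)·4.335²·sin(360°/8) = 53.16 mm²). At z = 8.2: the cone (r1=6.5→r2=2.5) has section circumradius 2.641 here — a regular 8-gon (area = (8/2)·2.641²·sin(360°/8) = 19.73 mm²). Checking containment: the cross-section at z = 8.2 is a subset of the cross-section at z = 4.6.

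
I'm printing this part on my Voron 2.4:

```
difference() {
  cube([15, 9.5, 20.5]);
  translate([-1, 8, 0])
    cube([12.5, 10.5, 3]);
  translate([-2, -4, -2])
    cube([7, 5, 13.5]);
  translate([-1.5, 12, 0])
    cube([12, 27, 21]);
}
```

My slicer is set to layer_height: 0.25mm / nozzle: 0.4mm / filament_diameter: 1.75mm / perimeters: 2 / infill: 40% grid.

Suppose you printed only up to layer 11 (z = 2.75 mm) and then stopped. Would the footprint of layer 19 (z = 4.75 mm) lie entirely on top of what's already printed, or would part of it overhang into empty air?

part overhangs

Compare the two slices. At z = 2.75: the cube (footprint 15×9.5) is included at this height (area 142.50 mm²); the cube at (-1, 8) is present — its section is the full 12.5×10.5 rectangle (area 131.25 mm²); the cube at (-2, -4) (footprint 7×5) is included at this height (area 35.00 mm²); the 12×27 cube at (-1.5, 12) contributes its full rectangle (area 324.00 mm²); After the difference (first − rest): starting from the 15×9.5 cube (142.50 mm²), the 12.5×10.5 cube at (-1, 8) partially overlaps it — only the 17.25 mm² overlap (of its 131.25 mm²) is removed, clipping the outline; the 7×5 cube at (-2, -4) partially overlaps it — only the 5.00 mm² overlap (of its 35.00 mm²) is removed, clipping the outline; the 12×27 cube at (-1.5, 12) misses the remaining region (no effect) — area = 120.25 mm². At z = 4.75: the 15×9.5 cube contributes its full rectangle (area 142.50 mm²); the cube at (-1, 8) does not reach this height (z outside [0, 3]); the cube at (-2, -4) (footprint 7×5) is included at this height (area 35.00 mm²); the cube at (-1.5, 12) (footprint 12×27) is included at this height (area 324.00 mm²); Subtracting the remaining from the first: starting from the 15×9.5 cube (142.50 mm²), the 7×5 cube at (-2, -4) partially overlaps it — only the 5.00 mm² overlap (of its 35.00 mm²) is removed, clipping the outline; the 12×27 cube at (-1.5, 12) misses the remaining region (no effect) — area = 137.50 mm². Checking containment: at z = 4.75 the cross-section extends beyond the z = 2.75 cross-section by about 17.25 mm².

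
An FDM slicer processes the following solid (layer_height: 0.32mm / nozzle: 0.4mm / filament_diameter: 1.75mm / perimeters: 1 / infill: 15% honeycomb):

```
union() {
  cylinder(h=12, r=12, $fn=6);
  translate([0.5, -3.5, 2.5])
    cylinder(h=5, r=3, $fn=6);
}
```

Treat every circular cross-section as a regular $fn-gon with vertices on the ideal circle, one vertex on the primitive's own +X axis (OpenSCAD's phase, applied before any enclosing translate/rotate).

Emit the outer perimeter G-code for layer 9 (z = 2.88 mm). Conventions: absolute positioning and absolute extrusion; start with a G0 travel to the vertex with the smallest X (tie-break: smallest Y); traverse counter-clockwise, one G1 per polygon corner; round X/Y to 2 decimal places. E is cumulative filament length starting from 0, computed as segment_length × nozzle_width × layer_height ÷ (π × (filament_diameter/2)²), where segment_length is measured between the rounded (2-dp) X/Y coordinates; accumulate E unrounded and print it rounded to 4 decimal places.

G0 X-12.00 Y0.00 Z2.88
G1 X-6.00 Y-10.39 E0.6385
G1 X6.00 Y-10.39 E1.2771
G1 X12.00 Y0.00 E1.9156
G1 X6.00 Y10.39 E2.5541
G1 X-6.00 Y10.39 E3.1927
G1 X-12.00 Y0.00 E3.8311

At z = 2.88 mm: the r=12 cylinder contributes a regular 6-gon of circumradius 12; the r=3 cylinder at (0.5, -3.5) gives a regular 6-gon of circumradius 3 (constant along its height); Combining (union): the r=3 cylinder at (0.5, -3.5) lies entirely inside the r=12 cylinder, so the union is just the r=12 cylinder — 1 connected region. The outline is a single polygon with 6 vertices. Extrusion per mm of travel: 0.4 × 0.32 / (π × 0.875²) = 0.053216. Accumulating E over each segment gives final E = 3.8311.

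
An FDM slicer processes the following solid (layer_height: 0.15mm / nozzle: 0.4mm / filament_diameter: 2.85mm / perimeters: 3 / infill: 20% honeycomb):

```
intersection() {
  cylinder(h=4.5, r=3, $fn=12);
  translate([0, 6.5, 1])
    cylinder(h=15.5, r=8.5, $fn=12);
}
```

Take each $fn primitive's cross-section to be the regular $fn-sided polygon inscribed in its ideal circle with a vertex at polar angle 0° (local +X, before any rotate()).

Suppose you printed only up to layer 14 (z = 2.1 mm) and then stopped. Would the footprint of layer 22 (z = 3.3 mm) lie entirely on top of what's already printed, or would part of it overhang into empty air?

entirely on top

Compare the two slices. At z = 2.1: the r=3 cylinder gives a regular 12-gon of circumradius 3 (constant along its height) (area = (12/2)·3.000²·sin(360°/12) = 27.00 mm²); the cylinder at (0, 6.5): section is a regular 12-gon, circumradius r=8.5 (area = (12/2)·8.500²·sin(360°/12) = 216.75 mm²); Taking the intersection: the r=8.5 cylinder at (0, 6.5) partially overlaps the r=3 cylinder; clipping to the common part keeps 22.68 mm² — area = 22.68 mm². At z = 3.3: the r=3 cylinder gives a regular 12-gon of circumradius 3 (constant along its height) (area = (12/2)·3.000²·sin(360°/12) = 27.00 mm²); the r=8.5 cylinder at (0, 6.5) gives a regular 12-gon of circumradius 8.5 (constant along its height) (area = (12/2)·8.500²·sin(360°/12) = 216.75 mm²); Keeping only the common overlap: the r=8.5 cylinder at (0, 6.5) partially overlaps the r=3 cylinder; clipping to the common part keeps 22.68 mm² — area = 22.68 mm². Checking containment: the cross-section at z = 3.3 is a subset of the cross-section at z = 2.1.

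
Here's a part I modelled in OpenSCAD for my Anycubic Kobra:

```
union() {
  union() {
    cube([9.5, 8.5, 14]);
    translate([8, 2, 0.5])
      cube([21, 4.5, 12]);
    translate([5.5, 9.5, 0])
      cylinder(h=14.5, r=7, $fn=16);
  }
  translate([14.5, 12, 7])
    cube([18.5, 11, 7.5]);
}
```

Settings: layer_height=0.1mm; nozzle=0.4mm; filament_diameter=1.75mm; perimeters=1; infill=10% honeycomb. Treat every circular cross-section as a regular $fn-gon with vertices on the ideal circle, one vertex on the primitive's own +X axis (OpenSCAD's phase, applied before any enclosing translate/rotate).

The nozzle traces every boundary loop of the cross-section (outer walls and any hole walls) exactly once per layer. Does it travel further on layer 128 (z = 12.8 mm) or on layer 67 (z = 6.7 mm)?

layer 128 (z = 12.8 mm)

Layer 128 (z = 12.8): the 9.5×8.5 cube contributes its full rectangle (perimeter 36.00 mm); the cube at (8, 2) does not reach this height (z outside [0.5, 12.5]); the cylinder at (5.5, 9.5): section is a regular 16-gon, circumradius r=7 (perimeter = 2·16·7.000·sin(180°/16) = 43.70 mm); Combining (union): the regions partially overlap (shared area 50.00 mm²), so the edge portions inside another operand are dropped and the merged outline is re-measured after clipping — boundary = 51.72 mm; the 18.5×11 cube at (14.5, 12) contributes its full rectangle (perimeter 59.00 mm); Combining (union): the 2 present regions are separate (no shared area or edge), so areas and boundary lengths simply add and each stays a separate island — boundary = 110.72 mm. So its perimeter = 110.72 mm. Layer 67 (z = 6.7): the cube is present — its section is the full 9.5×8.5 rectangle (perimeter 36.00 mm); the cube at (8, 2) (footprint 21×4.5) is included at this height (perimeter 51.00 mm); the r=7 cylinder at (5.5, 9.5) contributes a regular 16-gon of circumradius 7 (perimeter = 2·16·7.000·sin(180°/16) = 43.70 mm); Combining (union): the regions partially overlap (shared area 60.17 mm²), so the edge portions inside another operand are dropped and the merged outline is re-measured after clipping — boundary = 87.56 mm; the cube at (14.5, 12) is absent (z outside [7, 14.5]); Taking the union: only the result so far is present, so the union is just that shape — boundary = 87.56 mm. So its perimeter = 87.56 mm. Layer 128 is larger (110.72 vs 87.56 mm).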